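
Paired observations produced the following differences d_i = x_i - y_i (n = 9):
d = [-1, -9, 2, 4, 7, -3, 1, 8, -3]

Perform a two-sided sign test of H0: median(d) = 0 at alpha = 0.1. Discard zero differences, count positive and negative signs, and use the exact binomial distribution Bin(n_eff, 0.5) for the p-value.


Step 1: Discard zero differences. Original n = 9; n_eff = number of nonzero differences = 9.
Nonzero differences (with sign): -1, -9, +2, +4, +7, -3, +1, +8, -3
Step 2: Count signs: positive = 5, negative = 4.
Step 3: Under H0: P(positive) = 0.5, so the number of positives S ~ Bin(9, 0.5).
Step 4: Two-sided exact p-value = sum of Bin(9,0.5) probabilities at or below the observed probability = 1.000000.
Step 5: alpha = 0.1. fail to reject H0.

n_eff = 9, pos = 5, neg = 4, p = 1.000000, fail to reject H0.


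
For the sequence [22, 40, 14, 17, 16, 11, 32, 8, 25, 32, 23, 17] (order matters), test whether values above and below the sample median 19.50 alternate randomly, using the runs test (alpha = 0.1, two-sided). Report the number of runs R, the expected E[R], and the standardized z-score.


Step 1: Compute median = 19.50; label A = above, B = below.
Labels in order: AABBBBABAAAB  (n_A = 6, n_B = 6)
Step 2: Count runs R = 6.
Step 3: Under H0 (random ordering), E[R] = 2*n_A*n_B/(n_A+n_B) + 1 = 2*6*6/12 + 1 = 7.0000.
        Var[R] = 2*n_A*n_B*(2*n_A*n_B - n_A - n_B) / ((n_A+n_B)^2 * (n_A+n_B-1)) = 4320/1584 = 2.7273.
        SD[R] = 1.6514.
Step 4: Continuity-corrected z = (R + 0.5 - E[R]) / SD[R] = (6 + 0.5 - 7.0000) / 1.6514 = -0.3028.
Step 5: Two-sided p-value via normal approximation = 2*(1 - Phi(|z|)) = 0.762069.
Step 6: alpha = 0.1. fail to reject H0.

R = 6, z = -0.3028, p = 0.762069, fail to reject H0.


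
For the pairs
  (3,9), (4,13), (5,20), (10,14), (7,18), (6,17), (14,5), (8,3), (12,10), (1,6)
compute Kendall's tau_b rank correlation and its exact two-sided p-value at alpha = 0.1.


Step 1: Enumerate the 45 unordered pairs (i,j) with i<j and classify each by sign(x_j-x_i) * sign(y_j-y_i).
  (1,2):dx=+1,dy=+4->C; (1,3):dx=+2,dy=+11->C; (1,4):dx=+7,dy=+5->C; (1,5):dx=+4,dy=+9->C
  (1,6):dx=+3,dy=+8->C; (1,7):dx=+11,dy=-4->D; (1,8):dx=+5,dy=-6->D; (1,9):dx=+9,dy=+1->C
  (1,10):dx=-2,dy=-3->C; (2,3):dx=+1,dy=+7->C; (2,4):dx=+6,dy=+1->C; (2,5):dx=+3,dy=+5->C
  (2,6):dx=+2,dy=+4->C; (2,7):dx=+10,dy=-8->D; (2,8):dx=+4,dy=-10->D; (2,9):dx=+8,dy=-3->D
  (2,10):dx=-3,dy=-7->C; (3,4):dx=+5,dy=-6->D; (3,5):dx=+2,dy=-2->D; (3,6):dx=+1,dy=-3->D
  (3,7):dx=+9,dy=-15->D; (3,8):dx=+3,dy=-17->D; (3,9):dx=+7,dy=-10->D; (3,10):dx=-4,dy=-14->C
  (4,5):dx=-3,dy=+4->D; (4,6):dx=-4,dy=+3->D; (4,7):dx=+4,dy=-9->D; (4,8):dx=-2,dy=-11->C
  (4,9):dx=+2,dy=-4->D; (4,10):dx=-9,dy=-8->C; (5,6):dx=-1,dy=-1->C; (5,7):dx=+7,dy=-13->D
  (5,8):dx=+1,dy=-15->D; (5,9):dx=+5,dy=-8->D; (5,10):dx=-6,dy=-12->C; (6,7):dx=+8,dy=-12->D
  (6,8):dx=+2,dy=-14->D; (6,9):dx=+6,dy=-7->D; (6,10):dx=-5,dy=-11->C; (7,8):dx=-6,dy=-2->C
  (7,9):dx=-2,dy=+5->D; (7,10):dx=-13,dy=+1->D; (8,9):dx=+4,dy=+7->C; (8,10):dx=-7,dy=+3->D
  (9,10):dx=-11,dy=-4->C
Step 2: C = 21, D = 24, total pairs = 45.
Step 3: tau = (C - D)/(n(n-1)/2) = (21 - 24)/45 = -0.066667.
Step 4: Exact two-sided p-value (enumerate n! = 3628800 permutations of y under H0): p = 0.861801.
Step 5: alpha = 0.1. fail to reject H0.

tau_b = -0.0667 (C=21, D=24), p = 0.861801, fail to reject H0.


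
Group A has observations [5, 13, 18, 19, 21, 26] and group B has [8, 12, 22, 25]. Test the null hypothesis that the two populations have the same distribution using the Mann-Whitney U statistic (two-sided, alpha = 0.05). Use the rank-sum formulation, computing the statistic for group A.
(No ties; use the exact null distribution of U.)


Step 1: Combine and sort all 10 observations; assign midranks.
sorted (value, group): (5,X), (8,Y), (12,Y), (13,X), (18,X), (19,X), (21,X), (22,Y), (25,Y), (26,X)
ranks: 5->1, 8->2, 12->3, 13->4, 18->5, 19->6, 21->7, 22->8, 25->9, 26->10
Step 2: Rank sum for X: R1 = 1 + 4 + 5 + 6 + 7 + 10 = 33.
Step 3: U_X = R1 - n1(n1+1)/2 = 33 - 6*7/2 = 33 - 21 = 12.
       U_Y = n1*n2 - U_X = 24 - 12 = 12.
Step 4: No ties, so the exact null distribution of U (based on enumerating the C(10,6) = 210 equally likely rank assignments) gives the two-sided p-value.
Step 5: p-value = 1.000000; compare to alpha = 0.05. fail to reject H0.

U_X = 12, p = 1.000000, fail to reject H0 at alpha = 0.05.


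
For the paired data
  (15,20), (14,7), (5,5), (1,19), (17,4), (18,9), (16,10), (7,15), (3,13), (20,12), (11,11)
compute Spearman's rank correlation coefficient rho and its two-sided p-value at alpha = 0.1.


Step 1: Rank x and y separately (midranks; no ties here).
rank(x): 15->7, 14->6, 5->3, 1->1, 17->9, 18->10, 16->8, 7->4, 3->2, 20->11, 11->5
rank(y): 20->11, 7->3, 5->2, 19->10, 4->1, 9->4, 10->5, 15->9, 13->8, 12->7, 11->6
Step 2: d_i = R_x(i) - R_y(i); compute d_i^2.
  (7-11)^2=16, (6-3)^2=9, (3-2)^2=1, (1-10)^2=81, (9-1)^2=64, (10-4)^2=36, (8-5)^2=9, (4-9)^2=25, (2-8)^2=36, (11-7)^2=16, (5-6)^2=1
sum(d^2) = 294.
Step 3: rho = 1 - 6*294 / (11*(11^2 - 1)) = 1 - 1764/1320 = -0.336364.
Step 4: Under H0, t = rho * sqrt((n-2)/(1-rho^2)) = -1.0715 ~ t(9).
Step 5: Two-sided p-value from the t-distribution with 9 df = 0.311824.
Step 6: alpha = 0.1. fail to reject H0.

rho = -0.3364, p = 0.311824, fail to reject H0 at alpha = 0.1.


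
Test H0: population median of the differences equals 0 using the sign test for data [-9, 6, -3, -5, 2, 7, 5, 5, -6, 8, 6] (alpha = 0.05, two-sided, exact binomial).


Step 1: Discard zero differences. Original n = 11; n_eff = number of nonzero differences = 11.
Nonzero differences (with sign): -9, +6, -3, -5, +2, +7, +5, +5, -6, +8, +6
Step 2: Count signs: positive = 7, negative = 4.
Step 3: Under H0: P(positive) = 0.5, so the number of positives S ~ Bin(11, 0.5).
Step 4: Two-sided exact p-value = sum of Bin(11,0.5) probabilities at or below the observed probability = 0.548828.
Step 5: alpha = 0.05. fail to reject H0.

n_eff = 11, pos = 7, neg = 4, p = 0.548828, fail to reject H0.


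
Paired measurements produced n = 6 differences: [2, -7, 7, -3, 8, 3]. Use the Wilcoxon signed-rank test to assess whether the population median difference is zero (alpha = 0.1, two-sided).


Step 1: Drop any zero differences (none here) and take |d_i|.
|d| = [2, 7, 7, 3, 8, 3]
Step 2: Midrank |d_i| (ties get averaged ranks).
ranks: |2|->1, |7|->4.5, |7|->4.5, |3|->2.5, |8|->6, |3|->2.5
Step 3: Attach original signs; sum ranks with positive sign and with negative sign.
W+ = 1 + 4.5 + 6 + 2.5 = 14
W- = 4.5 + 2.5 = 7
(Check: W+ + W- = 21 should equal n(n+1)/2 = 21.)
Step 4: Test statistic W = min(W+, W-) = 7.
Step 5: Ties in |d|, so use the tie-corrected normal approximation.
        E[W] = n(n+1)/4 = 6*7/4 = 10.5.
        Tie groups: |d|=3 (t=2), |d|=7 (t=2); sum(t^3 - t) = 12.
        Var[W] = n(n+1)(2n+1)/24 - sum(t^3-t)/48 = 546/24 - 12/48 = 22.5.
        z = (W - E[W]) / sqrt(Var[W]) = (7 - 10.5) / 4.7434 = -0.7379.
        Two-sided p = 2*Phi(z) = 0.460597.
Step 6: alpha = 0.1. fail to reject H0.

W+ = 14, W- = 7, W = min = 7, p = 0.460597, fail to reject H0.


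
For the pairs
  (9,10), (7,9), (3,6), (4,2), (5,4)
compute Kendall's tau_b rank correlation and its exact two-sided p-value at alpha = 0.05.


Step 1: Enumerate the 10 unordered pairs (i,j) with i<j and classify each by sign(x_j-x_i) * sign(y_j-y_i).
  (1,2):dx=-2,dy=-1->C; (1,3):dx=-6,dy=-4->C; (1,4):dx=-5,dy=-8->C; (1,5):dx=-4,dy=-6->C
  (2,3):dx=-4,dy=-3->C; (2,4):dx=-3,dy=-7->C; (2,5):dx=-2,dy=-5->C; (3,4):dx=+1,dy=-4->D
  (3,5):dx=+2,dy=-2->D; (4,5):dx=+1,dy=+2->C
Step 2: C = 8, D = 2, total pairs = 10.
Step 3: tau = (C - D)/(n(n-1)/2) = (8 - 2)/10 = 0.600000.
Step 4: Exact two-sided p-value (enumerate n! = 120 permutations of y under H0): p = 0.233333.
Step 5: alpha = 0.05. fail to reject H0.

tau_b = 0.6000 (C=8, D=2), p = 0.233333, fail to reject H0.


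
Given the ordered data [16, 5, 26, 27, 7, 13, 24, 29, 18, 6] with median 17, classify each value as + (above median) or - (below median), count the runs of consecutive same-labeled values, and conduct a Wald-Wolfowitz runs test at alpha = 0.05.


Step 1: Compute median = 17; label A = above, B = below.
Labels in order: BBAABBAAAB  (n_A = 5, n_B = 5)
Step 2: Count runs R = 5.
Step 3: Under H0 (random ordering), E[R] = 2*n_A*n_B/(n_A+n_B) + 1 = 2*5*5/10 + 1 = 6.0000.
        Var[R] = 2*n_A*n_B*(2*n_A*n_B - n_A - n_B) / ((n_A+n_B)^2 * (n_A+n_B-1)) = 2000/900 = 2.2222.
        SD[R] = 1.4907.
Step 4: Continuity-corrected z = (R + 0.5 - E[R]) / SD[R] = (5 + 0.5 - 6.0000) / 1.4907 = -0.3354.
Step 5: Two-sided p-value via normal approximation = 2*(1 - Phi(|z|)) = 0.737316.
Step 6: alpha = 0.05. fail to reject H0.

R = 5, z = -0.3354, p = 0.737316, fail to reject H0.


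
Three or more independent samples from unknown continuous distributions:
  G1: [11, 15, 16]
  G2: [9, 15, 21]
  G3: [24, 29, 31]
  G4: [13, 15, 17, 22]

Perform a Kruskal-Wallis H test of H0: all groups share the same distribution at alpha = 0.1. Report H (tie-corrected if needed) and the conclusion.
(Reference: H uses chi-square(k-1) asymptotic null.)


Step 1: Combine all N = 13 observations and assign midranks.
sorted (value, group, rank): (9,G2,1), (11,G1,2), (13,G4,3), (15,G1,5), (15,G2,5), (15,G4,5), (16,G1,7), (17,G4,8), (21,G2,9), (22,G4,10), (24,G3,11), (29,G3,12), (31,G3,13)
Step 2: Sum ranks within each group.
R_1 = 14 (n_1 = 3)
R_2 = 15 (n_2 = 3)
R_3 = 36 (n_3 = 3)
R_4 = 26 (n_4 = 4)
Step 3: H = 12/(N(N+1)) * sum(R_i^2/n_i) - 3(N+1)
     = 12/(13*14) * (14^2/3 + 15^2/3 + 36^2/3 + 26^2/4) - 3*14
     = 0.065934 * 741.333 - 42
     = 6.879121.
Step 4: Ties present; correction factor C = 1 - 24/(13^3 - 13) = 0.989011. Corrected H = 6.879121 / 0.989011 = 6.955556.
Step 5: Under H0, H ~ chi^2(3); p-value = 0.073328.
Step 6: alpha = 0.1. reject H0.

H = 6.9556, df = 3, p = 0.073328, reject H0.


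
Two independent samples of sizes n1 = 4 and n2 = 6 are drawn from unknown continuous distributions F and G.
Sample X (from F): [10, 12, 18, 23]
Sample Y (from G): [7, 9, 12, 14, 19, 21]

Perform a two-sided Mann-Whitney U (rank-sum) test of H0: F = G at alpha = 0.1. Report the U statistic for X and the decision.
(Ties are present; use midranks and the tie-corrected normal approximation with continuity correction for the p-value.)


Step 1: Combine and sort all 10 observations; assign midranks.
sorted (value, group): (7,Y), (9,Y), (10,X), (12,X), (12,Y), (14,Y), (18,X), (19,Y), (21,Y), (23,X)
ranks: 7->1, 9->2, 10->3, 12->4.5, 12->4.5, 14->6, 18->7, 19->8, 21->9, 23->10
Step 2: Rank sum for X: R1 = 3 + 4.5 + 7 + 10 = 24.5.
Step 3: U_X = R1 - n1(n1+1)/2 = 24.5 - 4*5/2 = 24.5 - 10 = 14.5.
       U_Y = n1*n2 - U_X = 24 - 14.5 = 9.5.
Step 4: Ties are present, so use the tie-corrected normal approximation (with continuity correction) for the p-value.
Step 5: p-value = 0.668870; compare to alpha = 0.1. fail to reject H0.

U_X = 14.5, p = 0.668870, fail to reject H0 at alpha = 0.1.


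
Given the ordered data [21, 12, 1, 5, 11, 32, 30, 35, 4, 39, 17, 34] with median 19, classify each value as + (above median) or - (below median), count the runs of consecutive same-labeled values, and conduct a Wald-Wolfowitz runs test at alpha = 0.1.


Step 1: Compute median = 19; label A = above, B = below.
Labels in order: ABBBBAAABABA  (n_A = 6, n_B = 6)
Step 2: Count runs R = 7.
Step 3: Under H0 (random ordering), E[R] = 2*n_A*n_B/(n_A+n_B) + 1 = 2*6*6/12 + 1 = 7.0000.
        Var[R] = 2*n_A*n_B*(2*n_A*n_B - n_A - n_B) / ((n_A+n_B)^2 * (n_A+n_B-1)) = 4320/1584 = 2.7273.
        SD[R] = 1.6514.
Step 4: R = E[R], so z = 0 with no continuity correction.
Step 5: Two-sided p-value via normal approximation = 2*(1 - Phi(|z|)) = 1.000000.
Step 6: alpha = 0.1. fail to reject H0.

R = 7, z = 0.0000, p = 1.000000, fail to reject H0.


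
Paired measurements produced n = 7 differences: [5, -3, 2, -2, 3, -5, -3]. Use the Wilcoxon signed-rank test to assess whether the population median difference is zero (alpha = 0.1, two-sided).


Step 1: Drop any zero differences (none here) and take |d_i|.
|d| = [5, 3, 2, 2, 3, 5, 3]
Step 2: Midrank |d_i| (ties get averaged ranks).
ranks: |5|->6.5, |3|->4, |2|->1.5, |2|->1.5, |3|->4, |5|->6.5, |3|->4
Step 3: Attach original signs; sum ranks with positive sign and with negative sign.
W+ = 6.5 + 1.5 + 4 = 12
W- = 4 + 1.5 + 6.5 + 4 = 16
(Check: W+ + W- = 28 should equal n(n+1)/2 = 28.)
Step 4: Test statistic W = min(W+, W-) = 12.
Step 5: Ties in |d|, so use the tie-corrected normal approximation.
        E[W] = n(n+1)/4 = 7*8/4 = 14.
        Tie groups: |d|=2 (t=2), |d|=3 (t=3), |d|=5 (t=2); sum(t^3 - t) = 36.
        Var[W] = n(n+1)(2n+1)/24 - sum(t^3-t)/48 = 840/24 - 36/48 = 34.25.
        z = (W - E[W]) / sqrt(Var[W]) = (12 - 14) / 5.8523 = -0.3417.
        Two-sided p = 2*Phi(z) = 0.732544.
Step 6: alpha = 0.1. fail to reject H0.

W+ = 12, W- = 16, W = min = 12, p = 0.732544, fail to reject H0.


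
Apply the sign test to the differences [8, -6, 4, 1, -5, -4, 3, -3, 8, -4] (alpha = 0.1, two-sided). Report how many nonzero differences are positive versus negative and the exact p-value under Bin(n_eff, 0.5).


Step 1: Discard zero differences. Original n = 10; n_eff = number of nonzero differences = 10.
Nonzero differences (with sign): +8, -6, +4, +1, -5, -4, +3, -3, +8, -4
Step 2: Count signs: positive = 5, negative = 5.
Step 3: Under H0: P(positive) = 0.5, so the number of positives S ~ Bin(10, 0.5).
Step 4: Two-sided exact p-value = sum of Bin(10,0.5) probabilities at or below the observed probability = 1.000000.
Step 5: alpha = 0.1. fail to reject H0.

n_eff = 10, pos = 5, neg = 5, p = 1.000000, fail to reject H0.


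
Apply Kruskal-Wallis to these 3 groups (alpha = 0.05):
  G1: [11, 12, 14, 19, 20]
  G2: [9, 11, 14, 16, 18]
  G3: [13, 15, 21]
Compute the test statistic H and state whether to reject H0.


Step 1: Combine all N = 13 observations and assign midranks.
sorted (value, group, rank): (9,G2,1), (11,G1,2.5), (11,G2,2.5), (12,G1,4), (13,G3,5), (14,G1,6.5), (14,G2,6.5), (15,G3,8), (16,G2,9), (18,G2,10), (19,G1,11), (20,G1,12), (21,G3,13)
Step 2: Sum ranks within each group.
R_1 = 36 (n_1 = 5)
R_2 = 29 (n_2 = 5)
R_3 = 26 (n_3 = 3)
Step 3: H = 12/(N(N+1)) * sum(R_i^2/n_i) - 3(N+1)
     = 12/(13*14) * (36^2/5 + 29^2/5 + 26^2/3) - 3*14
     = 0.065934 * 652.733 - 42
     = 1.037363.
Step 4: Ties present; correction factor C = 1 - 12/(13^3 - 13) = 0.994505. Corrected H = 1.037363 / 0.994505 = 1.043094.
Step 5: Under H0, H ~ chi^2(2); p-value = 0.593602.
Step 6: alpha = 0.05. fail to reject H0.

H = 1.0431, df = 2, p = 0.593602, fail to reject H0.


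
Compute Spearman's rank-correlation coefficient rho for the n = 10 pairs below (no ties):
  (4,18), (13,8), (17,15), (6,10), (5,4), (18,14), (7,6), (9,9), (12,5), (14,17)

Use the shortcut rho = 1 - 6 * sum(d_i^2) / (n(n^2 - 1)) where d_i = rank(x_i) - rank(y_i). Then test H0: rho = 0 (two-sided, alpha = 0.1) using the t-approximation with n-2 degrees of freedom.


Step 1: Rank x and y separately (midranks; no ties here).
rank(x): 4->1, 13->7, 17->9, 6->3, 5->2, 18->10, 7->4, 9->5, 12->6, 14->8
rank(y): 18->10, 8->4, 15->8, 10->6, 4->1, 14->7, 6->3, 9->5, 5->2, 17->9
Step 2: d_i = R_x(i) - R_y(i); compute d_i^2.
  (1-10)^2=81, (7-4)^2=9, (9-8)^2=1, (3-6)^2=9, (2-1)^2=1, (10-7)^2=9, (4-3)^2=1, (5-5)^2=0, (6-2)^2=16, (8-9)^2=1
sum(d^2) = 128.
Step 3: rho = 1 - 6*128 / (10*(10^2 - 1)) = 1 - 768/990 = 0.224242.
Step 4: Under H0, t = rho * sqrt((n-2)/(1-rho^2)) = 0.6508 ~ t(8).
Step 5: Two-sided p-value from the t-distribution with 8 df = 0.533401.
Step 6: alpha = 0.1. fail to reject H0.

rho = 0.2242, p = 0.533401, fail to reject H0 at alpha = 0.1.


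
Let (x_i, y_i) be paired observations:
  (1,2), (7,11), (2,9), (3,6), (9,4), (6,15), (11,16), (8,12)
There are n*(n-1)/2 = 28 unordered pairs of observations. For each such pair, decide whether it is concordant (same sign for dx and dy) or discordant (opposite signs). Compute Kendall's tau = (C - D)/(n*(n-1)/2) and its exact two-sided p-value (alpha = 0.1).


Step 1: Enumerate the 28 unordered pairs (i,j) with i<j and classify each by sign(x_j-x_i) * sign(y_j-y_i).
  (1,2):dx=+6,dy=+9->C; (1,3):dx=+1,dy=+7->C; (1,4):dx=+2,dy=+4->C; (1,5):dx=+8,dy=+2->C
  (1,6):dx=+5,dy=+13->C; (1,7):dx=+10,dy=+14->C; (1,8):dx=+7,dy=+10->C; (2,3):dx=-5,dy=-2->C
  (2,4):dx=-4,dy=-5->C; (2,5):dx=+2,dy=-7->D; (2,6):dx=-1,dy=+4->D; (2,7):dx=+4,dy=+5->C
  (2,8):dx=+1,dy=+1->C; (3,4):dx=+1,dy=-3->D; (3,5):dx=+7,dy=-5->D; (3,6):dx=+4,dy=+6->C
  (3,7):dx=+9,dy=+7->C; (3,8):dx=+6,dy=+3->C; (4,5):dx=+6,dy=-2->D; (4,6):dx=+3,dy=+9->C
  (4,7):dx=+8,dy=+10->C; (4,8):dx=+5,dy=+6->C; (5,6):dx=-3,dy=+11->D; (5,7):dx=+2,dy=+12->C
  (5,8):dx=-1,dy=+8->D; (6,7):dx=+5,dy=+1->C; (6,8):dx=+2,dy=-3->D; (7,8):dx=-3,dy=-4->C
Step 2: C = 20, D = 8, total pairs = 28.
Step 3: tau = (C - D)/(n(n-1)/2) = (20 - 8)/28 = 0.428571.
Step 4: Exact two-sided p-value (enumerate n! = 40320 permutations of y under H0): p = 0.178869.
Step 5: alpha = 0.1. fail to reject H0.

tau_b = 0.4286 (C=20, D=8), p = 0.178869, fail to reject H0.


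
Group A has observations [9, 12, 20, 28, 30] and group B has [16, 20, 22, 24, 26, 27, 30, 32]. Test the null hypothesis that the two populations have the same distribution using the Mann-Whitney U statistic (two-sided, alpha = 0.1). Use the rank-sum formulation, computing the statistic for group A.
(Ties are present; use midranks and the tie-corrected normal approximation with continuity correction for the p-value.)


Step 1: Combine and sort all 13 observations; assign midranks.
sorted (value, group): (9,X), (12,X), (16,Y), (20,X), (20,Y), (22,Y), (24,Y), (26,Y), (27,Y), (28,X), (30,X), (30,Y), (32,Y)
ranks: 9->1, 12->2, 16->3, 20->4.5, 20->4.5, 22->6, 24->7, 26->8, 27->9, 28->10, 30->11.5, 30->11.5, 32->13
Step 2: Rank sum for X: R1 = 1 + 2 + 4.5 + 10 + 11.5 = 29.
Step 3: U_X = R1 - n1(n1+1)/2 = 29 - 5*6/2 = 29 - 15 = 14.
       U_Y = n1*n2 - U_X = 40 - 14 = 26.
Step 4: Ties are present, so use the tie-corrected normal approximation (with continuity correction) for the p-value.
Step 5: p-value = 0.419471; compare to alpha = 0.1. fail to reject H0.

U_X = 14, p = 0.419471, fail to reject H0 at alpha = 0.1.


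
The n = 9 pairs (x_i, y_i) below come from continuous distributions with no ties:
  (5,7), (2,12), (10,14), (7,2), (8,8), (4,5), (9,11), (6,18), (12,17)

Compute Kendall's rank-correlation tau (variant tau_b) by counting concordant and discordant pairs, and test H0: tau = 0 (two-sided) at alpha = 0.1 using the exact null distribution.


Step 1: Enumerate the 36 unordered pairs (i,j) with i<j and classify each by sign(x_j-x_i) * sign(y_j-y_i).
  (1,2):dx=-3,dy=+5->D; (1,3):dx=+5,dy=+7->C; (1,4):dx=+2,dy=-5->D; (1,5):dx=+3,dy=+1->C
  (1,6):dx=-1,dy=-2->C; (1,7):dx=+4,dy=+4->C; (1,8):dx=+1,dy=+11->C; (1,9):dx=+7,dy=+10->C
  (2,3):dx=+8,dy=+2->C; (2,4):dx=+5,dy=-10->D; (2,5):dx=+6,dy=-4->D; (2,6):dx=+2,dy=-7->D
  (2,7):dx=+7,dy=-1->D; (2,8):dx=+4,dy=+6->C; (2,9):dx=+10,dy=+5->C; (3,4):dx=-3,dy=-12->C
  (3,5):dx=-2,dy=-6->C; (3,6):dx=-6,dy=-9->C; (3,7):dx=-1,dy=-3->C; (3,8):dx=-4,dy=+4->D
  (3,9):dx=+2,dy=+3->C; (4,5):dx=+1,dy=+6->C; (4,6):dx=-3,dy=+3->D; (4,7):dx=+2,dy=+9->C
  (4,8):dx=-1,dy=+16->D; (4,9):dx=+5,dy=+15->C; (5,6):dx=-4,dy=-3->C; (5,7):dx=+1,dy=+3->C
  (5,8):dx=-2,dy=+10->D; (5,9):dx=+4,dy=+9->C; (6,7):dx=+5,dy=+6->C; (6,8):dx=+2,dy=+13->C
  (6,9):dx=+8,dy=+12->C; (7,8):dx=-3,dy=+7->D; (7,9):dx=+3,dy=+6->C; (8,9):dx=+6,dy=-1->D
Step 2: C = 24, D = 12, total pairs = 36.
Step 3: tau = (C - D)/(n(n-1)/2) = (24 - 12)/36 = 0.333333.
Step 4: Exact two-sided p-value (enumerate n! = 362880 permutations of y under H0): p = 0.259518.
Step 5: alpha = 0.1. fail to reject H0.

tau_b = 0.3333 (C=24, D=12), p = 0.259518, fail to reject H0.


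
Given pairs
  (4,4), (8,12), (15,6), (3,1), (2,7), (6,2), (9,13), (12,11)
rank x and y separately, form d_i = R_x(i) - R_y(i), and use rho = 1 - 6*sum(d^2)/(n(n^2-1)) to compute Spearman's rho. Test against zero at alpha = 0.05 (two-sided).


Step 1: Rank x and y separately (midranks; no ties here).
rank(x): 4->3, 8->5, 15->8, 3->2, 2->1, 6->4, 9->6, 12->7
rank(y): 4->3, 12->7, 6->4, 1->1, 7->5, 2->2, 13->8, 11->6
Step 2: d_i = R_x(i) - R_y(i); compute d_i^2.
  (3-3)^2=0, (5-7)^2=4, (8-4)^2=16, (2-1)^2=1, (1-5)^2=16, (4-2)^2=4, (6-8)^2=4, (7-6)^2=1
sum(d^2) = 46.
Step 3: rho = 1 - 6*46 / (8*(8^2 - 1)) = 1 - 276/504 = 0.452381.
Step 4: Under H0, t = rho * sqrt((n-2)/(1-rho^2)) = 1.2425 ~ t(6).
Step 5: Two-sided p-value from the t-distribution with 6 df = 0.260405.
Step 6: alpha = 0.05. fail to reject H0.

rho = 0.4524, p = 0.260405, fail to reject H0 at alpha = 0.05.


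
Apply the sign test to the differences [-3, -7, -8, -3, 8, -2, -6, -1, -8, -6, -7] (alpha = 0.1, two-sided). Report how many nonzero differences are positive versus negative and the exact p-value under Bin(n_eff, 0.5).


Step 1: Discard zero differences. Original n = 11; n_eff = number of nonzero differences = 11.
Nonzero differences (with sign): -3, -7, -8, -3, +8, -2, -6, -1, -8, -6, -7
Step 2: Count signs: positive = 1, negative = 10.
Step 3: Under H0: P(positive) = 0.5, so the number of positives S ~ Bin(11, 0.5).
Step 4: Two-sided exact p-value = sum of Bin(11,0.5) probabilities at or below the observed probability = 0.011719.
Step 5: alpha = 0.1. reject H0.

n_eff = 11, pos = 1, neg = 10, p = 0.011719, reject H0.


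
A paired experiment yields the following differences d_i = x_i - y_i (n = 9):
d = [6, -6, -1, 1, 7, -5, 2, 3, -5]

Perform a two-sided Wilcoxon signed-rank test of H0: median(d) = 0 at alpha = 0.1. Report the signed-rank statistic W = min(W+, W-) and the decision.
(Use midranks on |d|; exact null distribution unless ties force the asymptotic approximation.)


Step 1: Drop any zero differences (none here) and take |d_i|.
|d| = [6, 6, 1, 1, 7, 5, 2, 3, 5]
Step 2: Midrank |d_i| (ties get averaged ranks).
ranks: |6|->7.5, |6|->7.5, |1|->1.5, |1|->1.5, |7|->9, |5|->5.5, |2|->3, |3|->4, |5|->5.5
Step 3: Attach original signs; sum ranks with positive sign and with negative sign.
W+ = 7.5 + 1.5 + 9 + 3 + 4 = 25
W- = 7.5 + 1.5 + 5.5 + 5.5 = 20
(Check: W+ + W- = 45 should equal n(n+1)/2 = 45.)
Step 4: Test statistic W = min(W+, W-) = 20.
Step 5: Ties in |d|, so use the tie-corrected normal approximation.
        E[W] = n(n+1)/4 = 9*10/4 = 22.5.
        Tie groups: |d|=1 (t=2), |d|=5 (t=2), |d|=6 (t=2); sum(t^3 - t) = 18.
        Var[W] = n(n+1)(2n+1)/24 - sum(t^3-t)/48 = 1710/24 - 18/48 = 70.875.
        z = (W - E[W]) / sqrt(Var[W]) = (20 - 22.5) / 8.4187 = -0.2970.
        Two-sided p = 2*Phi(z) = 0.766499.
Step 6: alpha = 0.1. fail to reject H0.

W+ = 25, W- = 20, W = min = 20, p = 0.766499, fail to reject H0.


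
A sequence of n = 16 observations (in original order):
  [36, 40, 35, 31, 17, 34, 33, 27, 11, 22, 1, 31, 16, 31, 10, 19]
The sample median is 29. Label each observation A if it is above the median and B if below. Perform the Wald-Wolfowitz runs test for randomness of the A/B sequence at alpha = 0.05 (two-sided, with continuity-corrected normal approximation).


Step 1: Compute median = 29; label A = above, B = below.
Labels in order: AAAABAABBBBABABB  (n_A = 8, n_B = 8)
Step 2: Count runs R = 8.
Step 3: Under H0 (random ordering), E[R] = 2*n_A*n_B/(n_A+n_B) + 1 = 2*8*8/16 + 1 = 9.0000.
        Var[R] = 2*n_A*n_B*(2*n_A*n_B - n_A - n_B) / ((n_A+n_B)^2 * (n_A+n_B-1)) = 14336/3840 = 3.7333.
        SD[R] = 1.9322.
Step 4: Continuity-corrected z = (R + 0.5 - E[R]) / SD[R] = (8 + 0.5 - 9.0000) / 1.9322 = -0.2588.
Step 5: Two-sided p-value via normal approximation = 2*(1 - Phi(|z|)) = 0.795809.
Step 6: alpha = 0.05. fail to reject H0.

R = 8, z = -0.2588, p = 0.795809, fail to reject H0.


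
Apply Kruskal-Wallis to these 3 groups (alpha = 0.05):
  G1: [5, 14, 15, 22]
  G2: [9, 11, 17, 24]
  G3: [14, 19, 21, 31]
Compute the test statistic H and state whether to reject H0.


Step 1: Combine all N = 12 observations and assign midranks.
sorted (value, group, rank): (5,G1,1), (9,G2,2), (11,G2,3), (14,G1,4.5), (14,G3,4.5), (15,G1,6), (17,G2,7), (19,G3,8), (21,G3,9), (22,G1,10), (24,G2,11), (31,G3,12)
Step 2: Sum ranks within each group.
R_1 = 21.5 (n_1 = 4)
R_2 = 23 (n_2 = 4)
R_3 = 33.5 (n_3 = 4)
Step 3: H = 12/(N(N+1)) * sum(R_i^2/n_i) - 3(N+1)
     = 12/(12*13) * (21.5^2/4 + 23^2/4 + 33.5^2/4) - 3*13
     = 0.076923 * 528.375 - 39
     = 1.644231.
Step 4: Ties present; correction factor C = 1 - 6/(12^3 - 12) = 0.996503. Corrected H = 1.644231 / 0.996503 = 1.650000.
Step 5: Under H0, H ~ chi^2(2); p-value = 0.438235.
Step 6: alpha = 0.05. fail to reject H0.

H = 1.6500, df = 2, p = 0.438235, fail to reject H0.


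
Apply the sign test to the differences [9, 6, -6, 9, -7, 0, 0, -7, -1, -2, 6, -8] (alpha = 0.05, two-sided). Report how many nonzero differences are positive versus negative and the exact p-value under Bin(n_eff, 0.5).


Step 1: Discard zero differences. Original n = 12; n_eff = number of nonzero differences = 10.
Nonzero differences (with sign): +9, +6, -6, +9, -7, -7, -1, -2, +6, -8
Step 2: Count signs: positive = 4, negative = 6.
Step 3: Under H0: P(positive) = 0.5, so the number of positives S ~ Bin(10, 0.5).
Step 4: Two-sided exact p-value = sum of Bin(10,0.5) probabilities at or below the observed probability = 0.753906.
Step 5: alpha = 0.05. fail to reject H0.

n_eff = 10, pos = 4, neg = 6, p = 0.753906, fail to reject H0.


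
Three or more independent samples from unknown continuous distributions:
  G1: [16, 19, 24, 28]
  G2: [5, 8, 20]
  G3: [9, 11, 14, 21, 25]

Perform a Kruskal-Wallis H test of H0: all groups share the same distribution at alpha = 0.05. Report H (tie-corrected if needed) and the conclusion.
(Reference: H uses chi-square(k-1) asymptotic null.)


Step 1: Combine all N = 12 observations and assign midranks.
sorted (value, group, rank): (5,G2,1), (8,G2,2), (9,G3,3), (11,G3,4), (14,G3,5), (16,G1,6), (19,G1,7), (20,G2,8), (21,G3,9), (24,G1,10), (25,G3,11), (28,G1,12)
Step 2: Sum ranks within each group.
R_1 = 35 (n_1 = 4)
R_2 = 11 (n_2 = 3)
R_3 = 32 (n_3 = 5)
Step 3: H = 12/(N(N+1)) * sum(R_i^2/n_i) - 3(N+1)
     = 12/(12*13) * (35^2/4 + 11^2/3 + 32^2/5) - 3*13
     = 0.076923 * 551.383 - 39
     = 3.414103.
Step 4: No ties, so H is used without correction.
Step 5: Under H0, H ~ chi^2(2); p-value = 0.181400.
Step 6: alpha = 0.05. fail to reject H0.

H = 3.4141, df = 2, p = 0.181400, fail to reject H0.


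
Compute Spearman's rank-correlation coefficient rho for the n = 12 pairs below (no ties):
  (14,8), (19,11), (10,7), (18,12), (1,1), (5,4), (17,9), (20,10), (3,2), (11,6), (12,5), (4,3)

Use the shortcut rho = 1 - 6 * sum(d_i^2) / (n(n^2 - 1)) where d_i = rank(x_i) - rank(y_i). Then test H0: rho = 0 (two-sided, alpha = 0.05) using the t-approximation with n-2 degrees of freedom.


Step 1: Rank x and y separately (midranks; no ties here).
rank(x): 14->8, 19->11, 10->5, 18->10, 1->1, 5->4, 17->9, 20->12, 3->2, 11->6, 12->7, 4->3
rank(y): 8->8, 11->11, 7->7, 12->12, 1->1, 4->4, 9->9, 10->10, 2->2, 6->6, 5->5, 3->3
Step 2: d_i = R_x(i) - R_y(i); compute d_i^2.
  (8-8)^2=0, (11-11)^2=0, (5-7)^2=4, (10-12)^2=4, (1-1)^2=0, (4-4)^2=0, (9-9)^2=0, (12-10)^2=4, (2-2)^2=0, (6-6)^2=0, (7-5)^2=4, (3-3)^2=0
sum(d^2) = 16.
Step 3: rho = 1 - 6*16 / (12*(12^2 - 1)) = 1 - 96/1716 = 0.944056.
Step 4: Under H0, t = rho * sqrt((n-2)/(1-rho^2)) = 9.0525 ~ t(10).
Step 5: Two-sided p-value from the t-distribution with 10 df = 0.000004.
Step 6: alpha = 0.05. reject H0.

rho = 0.9441, p = 0.000004, reject H0 at alpha = 0.05.


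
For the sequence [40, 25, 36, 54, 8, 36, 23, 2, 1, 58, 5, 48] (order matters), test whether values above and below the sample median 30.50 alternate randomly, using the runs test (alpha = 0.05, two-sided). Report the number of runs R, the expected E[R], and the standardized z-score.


Step 1: Compute median = 30.50; label A = above, B = below.
Labels in order: ABAABABBBABA  (n_A = 6, n_B = 6)
Step 2: Count runs R = 9.
Step 3: Under H0 (random ordering), E[R] = 2*n_A*n_B/(n_A+n_B) + 1 = 2*6*6/12 + 1 = 7.0000.
        Var[R] = 2*n_A*n_B*(2*n_A*n_B - n_A - n_B) / ((n_A+n_B)^2 * (n_A+n_B-1)) = 4320/1584 = 2.7273.
        SD[R] = 1.6514.
Step 4: Continuity-corrected z = (R - 0.5 - E[R]) / SD[R] = (9 - 0.5 - 7.0000) / 1.6514 = 0.9083.
Step 5: Two-sided p-value via normal approximation = 2*(1 - Phi(|z|)) = 0.363722.
Step 6: alpha = 0.05. fail to reject H0.

R = 9, z = 0.9083, p = 0.363722, fail to reject H0.


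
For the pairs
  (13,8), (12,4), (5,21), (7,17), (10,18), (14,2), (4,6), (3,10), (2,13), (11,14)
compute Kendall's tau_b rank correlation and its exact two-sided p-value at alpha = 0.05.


Step 1: Enumerate the 45 unordered pairs (i,j) with i<j and classify each by sign(x_j-x_i) * sign(y_j-y_i).
  (1,2):dx=-1,dy=-4->C; (1,3):dx=-8,dy=+13->D; (1,4):dx=-6,dy=+9->D; (1,5):dx=-3,dy=+10->D
  (1,6):dx=+1,dy=-6->D; (1,7):dx=-9,dy=-2->C; (1,8):dx=-10,dy=+2->D; (1,9):dx=-11,dy=+5->D
  (1,10):dx=-2,dy=+6->D; (2,3):dx=-7,dy=+17->D; (2,4):dx=-5,dy=+13->D; (2,5):dx=-2,dy=+14->D
  (2,6):dx=+2,dy=-2->D; (2,7):dx=-8,dy=+2->D; (2,8):dx=-9,dy=+6->D; (2,9):dx=-10,dy=+9->D
  (2,10):dx=-1,dy=+10->D; (3,4):dx=+2,dy=-4->D; (3,5):dx=+5,dy=-3->D; (3,6):dx=+9,dy=-19->D
  (3,7):dx=-1,dy=-15->C; (3,8):dx=-2,dy=-11->C; (3,9):dx=-3,dy=-8->C; (3,10):dx=+6,dy=-7->D
  (4,5):dx=+3,dy=+1->C; (4,6):dx=+7,dy=-15->D; (4,7):dx=-3,dy=-11->C; (4,8):dx=-4,dy=-7->C
  (4,9):dx=-5,dy=-4->C; (4,10):dx=+4,dy=-3->D; (5,6):dx=+4,dy=-16->D; (5,7):dx=-6,dy=-12->C
  (5,8):dx=-7,dy=-8->C; (5,9):dx=-8,dy=-5->C; (5,10):dx=+1,dy=-4->D; (6,7):dx=-10,dy=+4->D
  (6,8):dx=-11,dy=+8->D; (6,9):dx=-12,dy=+11->D; (6,10):dx=-3,dy=+12->D; (7,8):dx=-1,dy=+4->D
  (7,9):dx=-2,dy=+7->D; (7,10):dx=+7,dy=+8->C; (8,9):dx=-1,dy=+3->D; (8,10):dx=+8,dy=+4->C
  (9,10):dx=+9,dy=+1->C
Step 2: C = 15, D = 30, total pairs = 45.
Step 3: tau = (C - D)/(n(n-1)/2) = (15 - 30)/45 = -0.333333.
Step 4: Exact two-sided p-value (enumerate n! = 3628800 permutations of y under H0): p = 0.216373.
Step 5: alpha = 0.05. fail to reject H0.

tau_b = -0.3333 (C=15, D=30), p = 0.216373, fail to reject H0.


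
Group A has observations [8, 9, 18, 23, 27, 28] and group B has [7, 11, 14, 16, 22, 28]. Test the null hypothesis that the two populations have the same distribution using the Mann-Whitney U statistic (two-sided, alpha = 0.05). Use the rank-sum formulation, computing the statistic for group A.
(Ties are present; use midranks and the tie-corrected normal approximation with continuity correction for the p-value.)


Step 1: Combine and sort all 12 observations; assign midranks.
sorted (value, group): (7,Y), (8,X), (9,X), (11,Y), (14,Y), (16,Y), (18,X), (22,Y), (23,X), (27,X), (28,X), (28,Y)
ranks: 7->1, 8->2, 9->3, 11->4, 14->5, 16->6, 18->7, 22->8, 23->9, 27->10, 28->11.5, 28->11.5
Step 2: Rank sum for X: R1 = 2 + 3 + 7 + 9 + 10 + 11.5 = 42.5.
Step 3: U_X = R1 - n1(n1+1)/2 = 42.5 - 6*7/2 = 42.5 - 21 = 21.5.
       U_Y = n1*n2 - U_X = 36 - 21.5 = 14.5.
Step 4: Ties are present, so use the tie-corrected normal approximation (with continuity correction) for the p-value.
Step 5: p-value = 0.630356; compare to alpha = 0.05. fail to reject H0.

U_X = 21.5, p = 0.630356, fail to reject H0 at alpha = 0.05.


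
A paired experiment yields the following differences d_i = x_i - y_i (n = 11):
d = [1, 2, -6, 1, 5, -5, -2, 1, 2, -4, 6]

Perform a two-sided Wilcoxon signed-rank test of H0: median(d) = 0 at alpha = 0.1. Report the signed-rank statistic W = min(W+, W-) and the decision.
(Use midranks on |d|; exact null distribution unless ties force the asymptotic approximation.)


Step 1: Drop any zero differences (none here) and take |d_i|.
|d| = [1, 2, 6, 1, 5, 5, 2, 1, 2, 4, 6]
Step 2: Midrank |d_i| (ties get averaged ranks).
ranks: |1|->2, |2|->5, |6|->10.5, |1|->2, |5|->8.5, |5|->8.5, |2|->5, |1|->2, |2|->5, |4|->7, |6|->10.5
Step 3: Attach original signs; sum ranks with positive sign and with negative sign.
W+ = 2 + 5 + 2 + 8.5 + 2 + 5 + 10.5 = 35
W- = 10.5 + 8.5 + 5 + 7 = 31
(Check: W+ + W- = 66 should equal n(n+1)/2 = 66.)
Step 4: Test statistic W = min(W+, W-) = 31.
Step 5: Ties in |d|, so use the tie-corrected normal approximation.
        E[W] = n(n+1)/4 = 11*12/4 = 33.
        Tie groups: |d|=1 (t=3), |d|=2 (t=3), |d|=5 (t=2), |d|=6 (t=2); sum(t^3 - t) = 60.
        Var[W] = n(n+1)(2n+1)/24 - sum(t^3-t)/48 = 3036/24 - 60/48 = 125.25.
        z = (W - E[W]) / sqrt(Var[W]) = (31 - 33) / 11.1915 = -0.1787.
        Two-sided p = 2*Phi(z) = 0.858168.
Step 6: alpha = 0.1. fail to reject H0.

W+ = 35, W- = 31, W = min = 31, p = 0.858168, fail to reject H0.


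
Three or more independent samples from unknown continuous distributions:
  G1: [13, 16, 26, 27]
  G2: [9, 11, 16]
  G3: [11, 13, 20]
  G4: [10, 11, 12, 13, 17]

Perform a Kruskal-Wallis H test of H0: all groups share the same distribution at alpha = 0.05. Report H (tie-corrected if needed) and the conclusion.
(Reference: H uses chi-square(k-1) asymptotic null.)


Step 1: Combine all N = 15 observations and assign midranks.
sorted (value, group, rank): (9,G2,1), (10,G4,2), (11,G2,4), (11,G3,4), (11,G4,4), (12,G4,6), (13,G1,8), (13,G3,8), (13,G4,8), (16,G1,10.5), (16,G2,10.5), (17,G4,12), (20,G3,13), (26,G1,14), (27,G1,15)
Step 2: Sum ranks within each group.
R_1 = 47.5 (n_1 = 4)
R_2 = 15.5 (n_2 = 3)
R_3 = 25 (n_3 = 3)
R_4 = 32 (n_4 = 5)
Step 3: H = 12/(N(N+1)) * sum(R_i^2/n_i) - 3(N+1)
     = 12/(15*16) * (47.5^2/4 + 15.5^2/3 + 25^2/3 + 32^2/5) - 3*16
     = 0.050000 * 1057.28 - 48
     = 4.863958.
Step 4: Ties present; correction factor C = 1 - 54/(15^3 - 15) = 0.983929. Corrected H = 4.863958 / 0.983929 = 4.943406.
Step 5: Under H0, H ~ chi^2(3); p-value = 0.175988.
Step 6: alpha = 0.05. fail to reject H0.

H = 4.9434, df = 3, p = 0.175988, fail to reject H0.


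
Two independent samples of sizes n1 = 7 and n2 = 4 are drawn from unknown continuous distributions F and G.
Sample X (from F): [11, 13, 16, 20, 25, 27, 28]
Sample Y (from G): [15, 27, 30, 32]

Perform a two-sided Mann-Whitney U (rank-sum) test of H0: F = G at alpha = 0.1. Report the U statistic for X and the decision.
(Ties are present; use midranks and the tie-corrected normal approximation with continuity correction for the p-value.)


Step 1: Combine and sort all 11 observations; assign midranks.
sorted (value, group): (11,X), (13,X), (15,Y), (16,X), (20,X), (25,X), (27,X), (27,Y), (28,X), (30,Y), (32,Y)
ranks: 11->1, 13->2, 15->3, 16->4, 20->5, 25->6, 27->7.5, 27->7.5, 28->9, 30->10, 32->11
Step 2: Rank sum for X: R1 = 1 + 2 + 4 + 5 + 6 + 7.5 + 9 = 34.5.
Step 3: U_X = R1 - n1(n1+1)/2 = 34.5 - 7*8/2 = 34.5 - 28 = 6.5.
       U_Y = n1*n2 - U_X = 28 - 6.5 = 21.5.
Step 4: Ties are present, so use the tie-corrected normal approximation (with continuity correction) for the p-value.
Step 5: p-value = 0.184875; compare to alpha = 0.1. fail to reject H0.

U_X = 6.5, p = 0.184875, fail to reject H0 at alpha = 0.1.


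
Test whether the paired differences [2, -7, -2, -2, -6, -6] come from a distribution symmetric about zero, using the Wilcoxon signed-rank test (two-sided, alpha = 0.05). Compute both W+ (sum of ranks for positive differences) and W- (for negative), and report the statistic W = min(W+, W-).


Step 1: Drop any zero differences (none here) and take |d_i|.
|d| = [2, 7, 2, 2, 6, 6]
Step 2: Midrank |d_i| (ties get averaged ranks).
ranks: |2|->2, |7|->6, |2|->2, |2|->2, |6|->4.5, |6|->4.5
Step 3: Attach original signs; sum ranks with positive sign and with negative sign.
W+ = 2 = 2
W- = 6 + 2 + 2 + 4.5 + 4.5 = 19
(Check: W+ + W- = 21 should equal n(n+1)/2 = 21.)
Step 4: Test statistic W = min(W+, W-) = 2.
Step 5: Ties in |d|, so use the tie-corrected normal approximation.
        E[W] = n(n+1)/4 = 6*7/4 = 10.5.
        Tie groups: |d|=2 (t=3), |d|=6 (t=2); sum(t^3 - t) = 30.
        Var[W] = n(n+1)(2n+1)/24 - sum(t^3-t)/48 = 546/24 - 30/48 = 22.125.
        z = (W - E[W]) / sqrt(Var[W]) = (2 - 10.5) / 4.7037 = -1.8071.
        Two-sided p = 2*Phi(z) = 0.070750.
Step 6: alpha = 0.05. fail to reject H0.

W+ = 2, W- = 19, W = min = 2, p = 0.070750, fail to reject H0.


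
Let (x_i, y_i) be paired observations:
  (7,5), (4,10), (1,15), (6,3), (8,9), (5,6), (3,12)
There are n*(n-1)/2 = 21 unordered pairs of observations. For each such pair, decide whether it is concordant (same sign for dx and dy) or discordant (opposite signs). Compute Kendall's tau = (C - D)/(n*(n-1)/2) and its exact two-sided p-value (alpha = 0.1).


Step 1: Enumerate the 21 unordered pairs (i,j) with i<j and classify each by sign(x_j-x_i) * sign(y_j-y_i).
  (1,2):dx=-3,dy=+5->D; (1,3):dx=-6,dy=+10->D; (1,4):dx=-1,dy=-2->C; (1,5):dx=+1,dy=+4->C
  (1,6):dx=-2,dy=+1->D; (1,7):dx=-4,dy=+7->D; (2,3):dx=-3,dy=+5->D; (2,4):dx=+2,dy=-7->D
  (2,5):dx=+4,dy=-1->D; (2,6):dx=+1,dy=-4->D; (2,7):dx=-1,dy=+2->D; (3,4):dx=+5,dy=-12->D
  (3,5):dx=+7,dy=-6->D; (3,6):dx=+4,dy=-9->D; (3,7):dx=+2,dy=-3->D; (4,5):dx=+2,dy=+6->C
  (4,6):dx=-1,dy=+3->D; (4,7):dx=-3,dy=+9->D; (5,6):dx=-3,dy=-3->C; (5,7):dx=-5,dy=+3->D
  (6,7):dx=-2,dy=+6->D
Step 2: C = 4, D = 17, total pairs = 21.
Step 3: tau = (C - D)/(n(n-1)/2) = (4 - 17)/21 = -0.619048.
Step 4: Exact two-sided p-value (enumerate n! = 5040 permutations of y under H0): p = 0.069048.
Step 5: alpha = 0.1. reject H0.

tau_b = -0.6190 (C=4, D=17), p = 0.069048, reject H0.


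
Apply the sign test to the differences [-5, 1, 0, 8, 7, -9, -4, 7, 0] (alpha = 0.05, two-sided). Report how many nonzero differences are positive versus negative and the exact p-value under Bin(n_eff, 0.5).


Step 1: Discard zero differences. Original n = 9; n_eff = number of nonzero differences = 7.
Nonzero differences (with sign): -5, +1, +8, +7, -9, -4, +7
Step 2: Count signs: positive = 4, negative = 3.
Step 3: Under H0: P(positive) = 0.5, so the number of positives S ~ Bin(7, 0.5).
Step 4: Two-sided exact p-value = sum of Bin(7,0.5) probabilities at or below the observed probability = 1.000000.
Step 5: alpha = 0.05. fail to reject H0.

n_eff = 7, pos = 4, neg = 3, p = 1.000000, fail to reject H0.


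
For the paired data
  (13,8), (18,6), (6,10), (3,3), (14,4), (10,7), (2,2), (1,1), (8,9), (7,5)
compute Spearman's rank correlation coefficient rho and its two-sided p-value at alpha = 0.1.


Step 1: Rank x and y separately (midranks; no ties here).
rank(x): 13->8, 18->10, 6->4, 3->3, 14->9, 10->7, 2->2, 1->1, 8->6, 7->5
rank(y): 8->8, 6->6, 10->10, 3->3, 4->4, 7->7, 2->2, 1->1, 9->9, 5->5
Step 2: d_i = R_x(i) - R_y(i); compute d_i^2.
  (8-8)^2=0, (10-6)^2=16, (4-10)^2=36, (3-3)^2=0, (9-4)^2=25, (7-7)^2=0, (2-2)^2=0, (1-1)^2=0, (6-9)^2=9, (5-5)^2=0
sum(d^2) = 86.
Step 3: rho = 1 - 6*86 / (10*(10^2 - 1)) = 1 - 516/990 = 0.478788.
Step 4: Under H0, t = rho * sqrt((n-2)/(1-rho^2)) = 1.5425 ~ t(8).
Step 5: Two-sided p-value from the t-distribution with 8 df = 0.161523.
Step 6: alpha = 0.1. fail to reject H0.

rho = 0.4788, p = 0.161523, fail to reject H0 at alpha = 0.1.


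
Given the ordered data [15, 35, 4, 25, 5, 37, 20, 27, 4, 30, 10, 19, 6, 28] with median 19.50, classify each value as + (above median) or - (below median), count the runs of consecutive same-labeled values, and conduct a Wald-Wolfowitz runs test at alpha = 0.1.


Step 1: Compute median = 19.50; label A = above, B = below.
Labels in order: BABABAAABABBBA  (n_A = 7, n_B = 7)
Step 2: Count runs R = 10.
Step 3: Under H0 (random ordering), E[R] = 2*n_A*n_B/(n_A+n_B) + 1 = 2*7*7/14 + 1 = 8.0000.
        Var[R] = 2*n_A*n_B*(2*n_A*n_B - n_A - n_B) / ((n_A+n_B)^2 * (n_A+n_B-1)) = 8232/2548 = 3.2308.
        SD[R] = 1.7974.
Step 4: Continuity-corrected z = (R - 0.5 - E[R]) / SD[R] = (10 - 0.5 - 8.0000) / 1.7974 = 0.8345.
Step 5: Two-sided p-value via normal approximation = 2*(1 - Phi(|z|)) = 0.403986.
Step 6: alpha = 0.1. fail to reject H0.

R = 10, z = 0.8345, p = 0.403986, fail to reject H0.


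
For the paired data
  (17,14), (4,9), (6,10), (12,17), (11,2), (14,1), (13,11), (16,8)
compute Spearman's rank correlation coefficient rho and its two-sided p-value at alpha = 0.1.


Step 1: Rank x and y separately (midranks; no ties here).
rank(x): 17->8, 4->1, 6->2, 12->4, 11->3, 14->6, 13->5, 16->7
rank(y): 14->7, 9->4, 10->5, 17->8, 2->2, 1->1, 11->6, 8->3
Step 2: d_i = R_x(i) - R_y(i); compute d_i^2.
  (8-7)^2=1, (1-4)^2=9, (2-5)^2=9, (4-8)^2=16, (3-2)^2=1, (6-1)^2=25, (5-6)^2=1, (7-3)^2=16
sum(d^2) = 78.
Step 3: rho = 1 - 6*78 / (8*(8^2 - 1)) = 1 - 468/504 = 0.071429.
Step 4: Under H0, t = rho * sqrt((n-2)/(1-rho^2)) = 0.1754 ~ t(6).
Step 5: Two-sided p-value from the t-distribution with 6 df = 0.866526.
Step 6: alpha = 0.1. fail to reject H0.

rho = 0.0714, p = 0.866526, fail to reject H0 at alpha = 0.1.
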